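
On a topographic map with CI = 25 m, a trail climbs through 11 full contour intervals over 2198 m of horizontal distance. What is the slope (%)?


elevation change = 11 * 25 = 275 m
slope = 275 / 2198 * 100 = 12.5%

12.5%


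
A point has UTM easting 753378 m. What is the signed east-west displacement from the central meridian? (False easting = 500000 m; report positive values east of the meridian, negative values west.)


displacement = 753378 - 500000 = 253378 m

253378 m


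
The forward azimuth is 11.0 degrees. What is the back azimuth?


back azimuth = (11.0 + 180) mod 360 = 191.0 degrees

191.0 degrees


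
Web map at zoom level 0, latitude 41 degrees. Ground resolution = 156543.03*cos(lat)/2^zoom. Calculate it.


res = 156543.03 * cos(41) / 2^0 = 156543.03 * 0.75470958 / 1 = 118144.52 m/pixel

118144.52 m/pixel


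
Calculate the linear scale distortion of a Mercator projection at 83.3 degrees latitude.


SF = 1 / cos(83.3) = 1 / 0.116671 = 8.571

8.571


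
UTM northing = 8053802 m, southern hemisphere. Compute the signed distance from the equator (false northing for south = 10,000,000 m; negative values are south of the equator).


For southern: actual = 8053802 - 10000000 = -1946198 m

-1946198 m


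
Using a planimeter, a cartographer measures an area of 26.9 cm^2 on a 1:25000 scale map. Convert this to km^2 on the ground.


ground_area = 26.9 * (25000/100)^2 = 1681250.0 m^2 = 1.68125 km^2 ≈ 1.681 km^2

1.681 km^2


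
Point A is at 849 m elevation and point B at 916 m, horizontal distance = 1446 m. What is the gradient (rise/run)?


gradient = (916 - 849) / 1446 = 67 / 1446 = 0.0463

0.0463


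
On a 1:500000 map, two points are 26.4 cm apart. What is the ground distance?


ground = 26.4 cm * 500000 / 100 = 132000.0 m = 132.0 km

132.0 km


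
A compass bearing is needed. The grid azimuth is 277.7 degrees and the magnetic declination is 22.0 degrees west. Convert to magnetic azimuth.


magnetic azimuth = grid azimuth - declination (east +ve)
mag_az = 277.7 - -22.0 = 299.7 degrees

299.7 degrees


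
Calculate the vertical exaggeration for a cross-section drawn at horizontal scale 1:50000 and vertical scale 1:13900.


VE = horizontal_scale / vertical_scale = 50000 / 13900 ≈ 3.6

3.6x


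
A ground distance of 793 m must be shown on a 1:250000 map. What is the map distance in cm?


map_cm = 793 * 100 / 250000 = 0.3172 cm ≈ 0.32 cm

0.32 cm


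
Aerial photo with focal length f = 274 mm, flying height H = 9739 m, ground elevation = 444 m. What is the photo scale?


scale = f / (H - h) = 274 mm / 9295 m = 274 / 9295000 = 1:33923

1:33923


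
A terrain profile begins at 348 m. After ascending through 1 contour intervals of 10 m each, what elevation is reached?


elevation = 348 + 1 * 10 = 358 m

358 m


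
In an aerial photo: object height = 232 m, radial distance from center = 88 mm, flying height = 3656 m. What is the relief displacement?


d = h * r / H = 232 * 88 / 3656 = 5.58 mm

5.58 mm


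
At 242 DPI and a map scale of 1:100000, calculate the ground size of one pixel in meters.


pixel_cm = 2.54 / 242 ≈ 0.010496 cm
ground = pixel_cm * 100000 / 100 = 2.54 * 100000 / (242 * 100) = 254000 / 24200 ≈ 10.5 m

10.5 m


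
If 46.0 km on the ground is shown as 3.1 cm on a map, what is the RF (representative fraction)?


ground = 46.0 km = 4600000 cm; RF denominator = ground / map = 4600000 / 3.1 ≈ 1483871; RF = 1:1483871

1:1483871


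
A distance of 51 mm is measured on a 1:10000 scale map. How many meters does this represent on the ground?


ground = 51 mm * 10000 / 1000 = 510.0 m

510.0 m


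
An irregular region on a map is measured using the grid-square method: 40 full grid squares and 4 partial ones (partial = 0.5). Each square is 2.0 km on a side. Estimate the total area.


effective squares = 40 + 4 * 0.5 = 42.0
area = 42.0 * 4.0 = 168.0 km^2

168.0 km^2


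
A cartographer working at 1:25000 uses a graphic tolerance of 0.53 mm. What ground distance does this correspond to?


ground = 0.53 mm * 25000 / 1000 = 13.25 m

13.25 m


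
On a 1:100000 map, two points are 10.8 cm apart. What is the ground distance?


ground = 10.8 cm * 100000 / 100 = 10800.0 m = 10.8 km

10.8 km


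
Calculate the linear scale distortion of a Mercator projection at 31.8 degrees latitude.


SF = 1 / cos(31.8) = 1 / 0.849893 = 1.177

1.177


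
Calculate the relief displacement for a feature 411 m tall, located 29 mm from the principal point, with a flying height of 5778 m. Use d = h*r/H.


d = h * r / H = 411 * 29 / 5778 = 2.06 mm

2.06 mm


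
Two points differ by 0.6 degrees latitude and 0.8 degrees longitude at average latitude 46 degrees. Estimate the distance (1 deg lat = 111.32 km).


dlat_km = 0.6 * 111.32 = 66.792
dlon_km = 0.8 * 111.32 * cos(46) ≈ 61.863
dist = sqrt(66.792^2 + 61.863^2) ≈ 91.0 km

91.0 km


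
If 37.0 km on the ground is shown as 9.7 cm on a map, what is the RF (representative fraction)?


ground = 37.0 km = 3700000 cm; RF denominator = ground / map = 3700000 / 9.7 ≈ 381443; RF = 1:381443

1:381443


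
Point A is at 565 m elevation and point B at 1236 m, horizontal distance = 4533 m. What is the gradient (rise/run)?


gradient = (1236 - 565) / 4533 = 671 / 4533 = 0.148

0.148


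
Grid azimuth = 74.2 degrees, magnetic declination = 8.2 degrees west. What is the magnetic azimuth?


magnetic azimuth = grid azimuth - declination (east +ve)
mag_az = 74.2 - -8.2 = 82.4 degrees

82.4 degrees


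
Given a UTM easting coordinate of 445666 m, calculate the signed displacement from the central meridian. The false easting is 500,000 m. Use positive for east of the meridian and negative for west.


displacement = 445666 - 500000 = -54334 m

-54334 m


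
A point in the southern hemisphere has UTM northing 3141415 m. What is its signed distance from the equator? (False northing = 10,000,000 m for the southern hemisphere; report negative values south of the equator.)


For southern: actual = 3141415 - 10000000 = -6858585 m

-6858585 m


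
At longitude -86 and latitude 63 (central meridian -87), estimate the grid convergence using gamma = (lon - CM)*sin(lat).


gamma = (-86 - -87) * sin(63) = 1 * 0.891007 = 0.891 degrees

0.891 degrees


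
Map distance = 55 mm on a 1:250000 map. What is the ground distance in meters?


ground = 55 mm * 250000 / 1000 = 13750.0 m

13750.0 m


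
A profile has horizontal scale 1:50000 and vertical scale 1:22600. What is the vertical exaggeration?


VE = horizontal_scale / vertical_scale = 50000 / 22600 ≈ 2.2

2.2x


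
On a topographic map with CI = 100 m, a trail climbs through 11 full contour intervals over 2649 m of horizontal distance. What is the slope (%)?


elevation change = 11 * 100 = 1100 m
slope = 1100 / 2649 * 100 = 41.5%

41.5%


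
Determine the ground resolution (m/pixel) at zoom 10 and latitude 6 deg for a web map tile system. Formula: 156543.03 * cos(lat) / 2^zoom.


res = 156543.03 * cos(6) / 2^10 = 156543.03 * 0.9945219 / 1024 = 152.04 m/pixel

152.04 m/pixel


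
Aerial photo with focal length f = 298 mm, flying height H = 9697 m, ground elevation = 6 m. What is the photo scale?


scale = f / (H - h) = 298 mm / 9691 m = 298 / 9691000 = 1:32520

1:32520


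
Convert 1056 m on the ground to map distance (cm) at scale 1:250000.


map_cm = 1056 * 100 / 250000 = 0.4224 cm ≈ 0.42 cm

0.42 cm


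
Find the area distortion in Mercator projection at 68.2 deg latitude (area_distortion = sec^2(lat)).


area_distortion = 1/cos^2(68.2) = 7.251

7.251


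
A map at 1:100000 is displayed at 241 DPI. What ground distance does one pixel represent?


pixel_cm = 2.54 / 241 ≈ 0.010539 cm
ground = pixel_cm * 100000 / 100 = 2.54 * 100000 / (241 * 100) = 254000 / 24100 ≈ 10.54 m

10.54 m


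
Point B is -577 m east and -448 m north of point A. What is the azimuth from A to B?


az = atan2(-577, -448) = -127.8 deg
adjusted to 0-360: 232.2 degrees

232.2 degrees


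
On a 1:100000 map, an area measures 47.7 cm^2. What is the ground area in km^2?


ground_area = 47.7 * (100000/100)^2 = 47700000.0 m^2 = 47.7 km^2

47.7 km^2


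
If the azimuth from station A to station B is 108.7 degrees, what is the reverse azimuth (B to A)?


back azimuth = (108.7 + 180) mod 360 = 288.7 degrees

288.7 degrees


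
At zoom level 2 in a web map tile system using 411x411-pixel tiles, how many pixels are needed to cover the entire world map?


tiles per axis = 2^2 = 4
total tiles = 4^2 = 16
pixels per axis = 4 * 411 = 1644
total pixels = 1644^2 = 2702736

2702736 pixels


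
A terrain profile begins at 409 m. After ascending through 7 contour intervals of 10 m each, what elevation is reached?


elevation = 409 + 7 * 10 = 479 m

479 m


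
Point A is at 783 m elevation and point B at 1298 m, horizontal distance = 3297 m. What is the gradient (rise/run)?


gradient = (1298 - 783) / 3297 = 515 / 3297 = 0.1562

0.1562


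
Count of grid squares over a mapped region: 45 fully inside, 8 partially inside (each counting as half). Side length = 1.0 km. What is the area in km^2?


effective squares = 45 + 8 * 0.5 = 49.0
area = 49.0 * 1.0 = 49.0 km^2

49.0 km^2


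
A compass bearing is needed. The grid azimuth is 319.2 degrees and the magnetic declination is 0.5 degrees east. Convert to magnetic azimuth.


magnetic azimuth = grid azimuth - declination (east +ve)
mag_az = 319.2 - 0.5 = 318.7 degrees

318.7 degrees


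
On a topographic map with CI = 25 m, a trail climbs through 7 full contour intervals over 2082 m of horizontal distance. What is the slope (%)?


elevation change = 7 * 25 = 175 m
slope = 175 / 2082 * 100 = 8.4%

8.4%


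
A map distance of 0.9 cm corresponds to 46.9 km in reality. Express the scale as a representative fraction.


ground = 46.9 km = 4690000 cm; RF denominator = ground / map = 4690000 / 0.9 ≈ 5211111; RF = 1:5211111

1:5211111


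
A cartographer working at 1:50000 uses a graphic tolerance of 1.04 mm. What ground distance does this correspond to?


ground = 1.04 mm * 50000 / 1000 = 52.0 m

52.0 m


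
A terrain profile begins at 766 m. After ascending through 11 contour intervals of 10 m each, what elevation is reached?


elevation = 766 + 11 * 10 = 876 m

876 m


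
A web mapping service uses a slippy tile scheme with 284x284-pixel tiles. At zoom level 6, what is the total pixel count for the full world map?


tiles per axis = 2^6 = 64
total tiles = 64^2 = 4096
pixels per axis = 64 * 284 = 18176
total pixels = 18176^2 = 330366976

330366976 pixels


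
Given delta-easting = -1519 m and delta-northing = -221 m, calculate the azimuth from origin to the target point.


az = atan2(-1519, -221) = -98.3 deg
adjusted to 0-360: 261.7 degrees

261.7 degrees


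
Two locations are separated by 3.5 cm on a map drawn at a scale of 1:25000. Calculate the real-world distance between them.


ground = 3.5 cm * 25000 / 100 = 875.0 m

875.0 m


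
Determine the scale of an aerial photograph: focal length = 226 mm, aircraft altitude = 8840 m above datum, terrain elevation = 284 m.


scale = f / (H - h) = 226 mm / 8556 m = 226 / 8556000 = 1:37858

1:37858


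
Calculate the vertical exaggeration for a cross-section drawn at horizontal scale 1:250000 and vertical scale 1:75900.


VE = horizontal_scale / vertical_scale = 250000 / 75900 ≈ 3.3

3.3x


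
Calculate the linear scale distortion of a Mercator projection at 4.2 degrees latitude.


SF = 1 / cos(4.2) = 1 / 0.997314 = 1.003

1.003


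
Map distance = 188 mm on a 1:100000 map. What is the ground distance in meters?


ground = 188 mm * 100000 / 1000 = 18800.0 m

18800.0 m


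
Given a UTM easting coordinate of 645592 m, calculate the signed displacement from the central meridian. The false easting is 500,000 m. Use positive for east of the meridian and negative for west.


displacement = 645592 - 500000 = 145592 m

145592 m


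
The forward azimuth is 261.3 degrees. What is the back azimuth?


back azimuth = (261.3 + 180) mod 360 = 81.3 degrees

81.3 degrees


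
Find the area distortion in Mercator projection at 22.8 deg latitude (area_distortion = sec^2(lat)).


area_distortion = 1/cos^2(22.8) = 1.177

1.177


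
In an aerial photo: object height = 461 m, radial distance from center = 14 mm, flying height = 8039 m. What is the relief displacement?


d = h * r / H = 461 * 14 / 8039 = 0.8 mm

0.8 mm


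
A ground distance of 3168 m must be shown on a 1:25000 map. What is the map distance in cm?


map_cm = 3168 * 100 / 25000 = 12.672 cm ≈ 12.67 cm

12.67 cm


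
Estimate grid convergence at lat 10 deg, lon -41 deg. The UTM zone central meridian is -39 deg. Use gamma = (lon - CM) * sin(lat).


gamma = (-41 - -39) * sin(10) = -2 * 0.173648 = -0.347 degrees

-0.347 degrees


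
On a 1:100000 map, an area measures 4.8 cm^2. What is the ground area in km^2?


ground_area = 4.8 * (100000/100)^2 = 4800000.0 m^2 = 4.8 km^2

4.8 km^2


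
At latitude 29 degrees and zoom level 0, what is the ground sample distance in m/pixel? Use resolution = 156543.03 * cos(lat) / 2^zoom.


res = 156543.03 * cos(29) / 2^0 = 156543.03 * 0.87461971 / 1 = 136915.62 m/pixel

136915.62 m/pixel


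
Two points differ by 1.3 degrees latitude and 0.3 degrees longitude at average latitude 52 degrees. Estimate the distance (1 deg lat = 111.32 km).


dlat_km = 1.3 * 111.32 = 144.716
dlon_km = 0.3 * 111.32 * cos(52) ≈ 20.561
dist = sqrt(144.716^2 + 20.561^2) ≈ 146.2 km

146.2 km


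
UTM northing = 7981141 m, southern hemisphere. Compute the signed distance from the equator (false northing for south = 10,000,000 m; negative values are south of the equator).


For southern: actual = 7981141 - 10000000 = -2018859 m

-2018859 m


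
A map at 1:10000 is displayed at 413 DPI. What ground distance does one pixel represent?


pixel_cm = 2.54 / 413 ≈ 0.00615 cm
ground = pixel_cm * 10000 / 100 = 2.54 * 10000 / (413 * 100) = 25400 / 41300 ≈ 0.62 m

0.62 m


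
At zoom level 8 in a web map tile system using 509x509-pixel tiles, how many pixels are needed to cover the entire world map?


tiles per axis = 2^8 = 256
total tiles = 256^2 = 65536
pixels per axis = 256 * 509 = 130304
total pixels = 130304^2 = 16979132416

16979132416 pixels


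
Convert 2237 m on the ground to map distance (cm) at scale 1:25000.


map_cm = 2237 * 100 / 25000 = 8.948 cm ≈ 8.95 cm

8.95 cm


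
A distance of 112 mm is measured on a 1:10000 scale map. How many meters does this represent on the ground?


ground = 112 mm * 10000 / 1000 = 1120.0 m

1120.0 m


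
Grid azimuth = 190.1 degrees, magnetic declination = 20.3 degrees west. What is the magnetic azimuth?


magnetic azimuth = grid azimuth - declination (east +ve)
mag_az = 190.1 - -20.3 = 210.4 degrees

210.4 degrees


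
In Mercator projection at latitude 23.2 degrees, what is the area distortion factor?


area_distortion = 1/cos^2(23.2) = 1.184

1.184


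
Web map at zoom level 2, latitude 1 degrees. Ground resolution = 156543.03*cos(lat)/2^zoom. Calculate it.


res = 156543.03 * cos(1) / 2^2 = 156543.03 * 0.9998477 / 4 = 39129.8 m/pixel

39129.8 m/pixel


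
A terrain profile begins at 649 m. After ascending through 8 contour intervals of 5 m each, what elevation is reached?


elevation = 649 + 8 * 5 = 689 m

689 m


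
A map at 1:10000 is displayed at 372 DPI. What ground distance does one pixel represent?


pixel_cm = 2.54 / 372 ≈ 0.006828 cm
ground = pixel_cm * 10000 / 100 = 2.54 * 10000 / (372 * 100) = 25400 / 37200 ≈ 0.68 m

0.68 m


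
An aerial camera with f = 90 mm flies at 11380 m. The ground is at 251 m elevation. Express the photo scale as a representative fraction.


scale = f / (H - h) = 90 mm / 11129 m = 90 / 11129000 = 1:123656

1:123656


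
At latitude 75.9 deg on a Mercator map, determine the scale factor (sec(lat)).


SF = 1 / cos(75.9) = 1 / 0.243615 = 4.105

4.105


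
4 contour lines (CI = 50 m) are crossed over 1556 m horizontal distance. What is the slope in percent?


elevation change = 4 * 50 = 200 m
slope = 200 / 1556 * 100 = 12.9%

12.9%


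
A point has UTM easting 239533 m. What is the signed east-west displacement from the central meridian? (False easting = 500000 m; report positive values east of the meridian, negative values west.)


displacement = 239533 - 500000 = -260467 m

-260467 m


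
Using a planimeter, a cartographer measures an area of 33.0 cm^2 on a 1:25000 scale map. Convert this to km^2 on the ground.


ground_area = 33.0 * (25000/100)^2 = 2062500.0 m^2 = 2.0625 km^2 ≈ 2.063 km^2

2.063 km^2


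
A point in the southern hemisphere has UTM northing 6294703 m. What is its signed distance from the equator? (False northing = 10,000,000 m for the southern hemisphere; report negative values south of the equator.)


For southern: actual = 6294703 - 10000000 = -3705297 m

-3705297 m


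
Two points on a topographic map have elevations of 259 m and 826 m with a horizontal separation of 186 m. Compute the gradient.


gradient = (826 - 259) / 186 = 567 / 186 = 3.0484

3.0484


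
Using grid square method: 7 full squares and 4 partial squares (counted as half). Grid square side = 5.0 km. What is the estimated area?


effective squares = 7 + 4 * 0.5 = 9.0
area = 9.0 * 25.0 = 225.0 km^2

225.0 km^2


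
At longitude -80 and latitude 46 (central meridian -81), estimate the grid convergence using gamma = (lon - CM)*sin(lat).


gamma = (-80 - -81) * sin(46) = 1 * 0.71934 = 0.719 degrees

0.719 degrees


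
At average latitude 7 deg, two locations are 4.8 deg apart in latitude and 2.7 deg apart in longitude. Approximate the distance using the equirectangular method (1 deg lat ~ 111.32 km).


dlat_km = 4.8 * 111.32 = 534.336
dlon_km = 2.7 * 111.32 * cos(7) ≈ 298.324
dist = sqrt(534.336^2 + 298.324^2) ≈ 612.0 km

612.0 km


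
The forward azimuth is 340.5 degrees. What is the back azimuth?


back azimuth = (340.5 + 180) mod 360 = 160.5 degrees

160.5 degrees


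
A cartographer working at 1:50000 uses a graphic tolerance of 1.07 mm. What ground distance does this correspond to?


ground = 1.07 mm * 50000 / 1000 = 53.5 m

53.5 m


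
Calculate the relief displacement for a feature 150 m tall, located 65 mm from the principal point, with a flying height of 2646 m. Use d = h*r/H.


d = h * r / H = 150 * 65 / 2646 = 3.68 mm

3.68 mm


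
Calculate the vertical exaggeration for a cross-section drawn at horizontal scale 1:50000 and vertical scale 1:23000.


VE = horizontal_scale / vertical_scale = 50000 / 23000 ≈ 2.2

2.2x


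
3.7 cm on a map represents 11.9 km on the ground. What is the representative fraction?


ground = 11.9 km = 1190000 cm; RF denominator = ground / map = 1190000 / 3.7 ≈ 321622; RF = 1:321622

1:321622


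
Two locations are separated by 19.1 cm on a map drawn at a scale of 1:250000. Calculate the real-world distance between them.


ground = 19.1 cm * 250000 / 100 = 47750.0 m = 47.75 km

47.75 km


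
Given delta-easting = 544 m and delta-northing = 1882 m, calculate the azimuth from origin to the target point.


az = atan2(544, 1882) = 16.1 deg
adjusted to 0-360: 16.1 degrees

16.1 degrees


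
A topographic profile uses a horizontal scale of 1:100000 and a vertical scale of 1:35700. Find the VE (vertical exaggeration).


VE = horizontal_scale / vertical_scale = 100000 / 35700 ≈ 2.8

2.8x


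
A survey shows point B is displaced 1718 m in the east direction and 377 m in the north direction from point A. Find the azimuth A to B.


az = atan2(1718, 377) = 77.6 deg
adjusted to 0-360: 77.6 degrees

77.6 degrees


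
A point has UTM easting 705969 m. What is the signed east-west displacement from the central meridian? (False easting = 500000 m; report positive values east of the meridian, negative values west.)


displacement = 705969 - 500000 = 205969 m

205969 m


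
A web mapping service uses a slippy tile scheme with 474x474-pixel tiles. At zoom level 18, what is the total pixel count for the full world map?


tiles per axis = 2^18 = 262144
total tiles = 262144^2 = 68719476736
pixels per axis = 262144 * 474 = 124256256
total pixels = 124256256^2 = 15439617155137536

15439617155137536 pixels


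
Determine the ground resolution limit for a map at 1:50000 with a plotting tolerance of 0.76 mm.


ground = 0.76 mm * 50000 / 1000 = 38.0 m

38.0 m


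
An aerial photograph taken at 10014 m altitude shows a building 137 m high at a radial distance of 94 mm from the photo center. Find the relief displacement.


d = h * r / H = 137 * 94 / 10014 = 1.29 mm

1.29 mm


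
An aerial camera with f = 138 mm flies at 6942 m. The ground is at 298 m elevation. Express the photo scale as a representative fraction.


scale = f / (H - h) = 138 mm / 6644 m = 138 / 6644000 = 1:48145

1:48145


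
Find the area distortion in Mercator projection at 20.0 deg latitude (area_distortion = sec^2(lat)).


area_distortion = 1/cos^2(20.0) = 1.132

1.132


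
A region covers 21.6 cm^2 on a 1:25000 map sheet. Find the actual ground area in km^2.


ground_area = 21.6 * (25000/100)^2 = 1350000.0 m^2 = 1.35 km^2

1.35 km^2


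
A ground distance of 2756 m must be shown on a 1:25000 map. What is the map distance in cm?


map_cm = 2756 * 100 / 25000 = 11.024 cm ≈ 11.02 cm

11.02 cm


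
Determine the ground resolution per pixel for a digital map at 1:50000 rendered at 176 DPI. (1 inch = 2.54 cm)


pixel_cm = 2.54 / 176 ≈ 0.014432 cm
ground = pixel_cm * 50000 / 100 = 2.54 * 50000 / (176 * 100) = 127000 / 17600 ≈ 7.22 m

7.22 m


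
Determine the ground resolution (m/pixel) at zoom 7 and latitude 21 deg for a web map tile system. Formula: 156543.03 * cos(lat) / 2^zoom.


res = 156543.03 * cos(21) / 2^7 = 156543.03 * 0.93358043 / 128 = 1141.76 m/pixel

1141.76 m/pixel


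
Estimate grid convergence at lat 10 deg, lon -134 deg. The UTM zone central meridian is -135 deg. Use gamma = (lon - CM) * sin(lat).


gamma = (-134 - -135) * sin(10) = 1 * 0.173648 = 0.174 degrees

0.174 degrees


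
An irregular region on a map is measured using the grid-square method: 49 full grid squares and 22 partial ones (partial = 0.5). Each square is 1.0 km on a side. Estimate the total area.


effective squares = 49 + 22 * 0.5 = 60.0
area = 60.0 * 1.0 = 60.0 km^2

60.0 km^2


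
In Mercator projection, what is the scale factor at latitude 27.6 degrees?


SF = 1 / cos(27.6) = 1 / 0.886204 = 1.128

1.128


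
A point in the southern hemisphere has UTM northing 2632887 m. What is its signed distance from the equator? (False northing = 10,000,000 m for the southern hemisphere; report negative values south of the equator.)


For southern: actual = 2632887 - 10000000 = -7367113 m

-7367113 m


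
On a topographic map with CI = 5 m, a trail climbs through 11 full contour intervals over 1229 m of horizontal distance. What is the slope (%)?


elevation change = 11 * 5 = 55 m
slope = 55 / 1229 * 100 = 4.5%

4.5%


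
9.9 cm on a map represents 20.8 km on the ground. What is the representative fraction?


ground = 20.8 km = 2080000 cm; RF denominator = ground / map = 2080000 / 9.9 ≈ 210101; RF = 1:210101

1:210101


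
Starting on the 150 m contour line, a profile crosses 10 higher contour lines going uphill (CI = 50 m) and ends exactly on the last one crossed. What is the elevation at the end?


elevation = 150 + 10 * 50 = 650 m

650 m


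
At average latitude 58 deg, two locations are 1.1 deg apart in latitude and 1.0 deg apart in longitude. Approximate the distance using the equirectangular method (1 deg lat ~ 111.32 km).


dlat_km = 1.1 * 111.32 = 122.452
dlon_km = 1.0 * 111.32 * cos(58) ≈ 58.991
dist = sqrt(122.452^2 + 58.991^2) ≈ 135.9 km

135.9 km


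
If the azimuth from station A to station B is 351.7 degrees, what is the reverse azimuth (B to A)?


back azimuth = (351.7 + 180) mod 360 = 171.7 degrees

171.7 degrees


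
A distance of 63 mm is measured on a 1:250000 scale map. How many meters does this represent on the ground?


ground = 63 mm * 250000 / 1000 = 15750.0 m

15750.0 m


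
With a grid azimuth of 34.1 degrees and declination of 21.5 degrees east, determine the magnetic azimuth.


magnetic azimuth = grid azimuth - declination (east +ve)
mag_az = 34.1 - 21.5 = 12.6 degrees

12.6 degrees


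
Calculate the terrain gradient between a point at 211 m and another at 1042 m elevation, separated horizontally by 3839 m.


gradient = (1042 - 211) / 3839 = 831 / 3839 = 0.2165

0.2165


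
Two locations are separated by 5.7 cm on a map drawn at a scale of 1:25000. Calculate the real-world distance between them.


ground = 5.7 cm * 25000 / 100 = 1425.0 m = 1.425 km

1.425 km


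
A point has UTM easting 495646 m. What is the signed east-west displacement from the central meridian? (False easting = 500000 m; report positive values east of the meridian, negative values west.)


displacement = 495646 - 500000 = -4354 m

-4354 m


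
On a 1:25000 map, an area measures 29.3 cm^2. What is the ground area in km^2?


ground_area = 29.3 * (25000/100)^2 = 1831250.0 m^2 = 1.83125 km^2 ≈ 1.831 km^2

1.831 km^2


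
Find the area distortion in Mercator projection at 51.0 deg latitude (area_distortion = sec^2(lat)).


area_distortion = 1/cos^2(51.0) = 2.525

2.525


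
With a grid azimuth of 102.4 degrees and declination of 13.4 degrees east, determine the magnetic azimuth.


magnetic azimuth = grid azimuth - declination (east +ve)
mag_az = 102.4 - 13.4 = 89.0 degrees

89.0 degrees


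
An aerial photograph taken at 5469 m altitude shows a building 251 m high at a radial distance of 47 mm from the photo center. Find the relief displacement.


d = h * r / H = 251 * 47 / 5469 = 2.16 mm

2.16 mm


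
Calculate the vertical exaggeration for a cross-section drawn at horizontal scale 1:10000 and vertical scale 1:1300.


VE = horizontal_scale / vertical_scale = 10000 / 1300 ≈ 7.7

7.7x


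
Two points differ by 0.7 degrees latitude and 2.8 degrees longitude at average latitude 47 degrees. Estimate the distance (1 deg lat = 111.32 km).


dlat_km = 0.7 * 111.32 = 77.924
dlon_km = 2.8 * 111.32 * cos(47) ≈ 212.576
dist = sqrt(77.924^2 + 212.576^2) ≈ 226.4 km

226.4 km


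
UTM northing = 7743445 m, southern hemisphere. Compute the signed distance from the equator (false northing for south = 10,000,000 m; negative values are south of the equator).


For southern: actual = 7743445 - 10000000 = -2256555 m

-2256555 m


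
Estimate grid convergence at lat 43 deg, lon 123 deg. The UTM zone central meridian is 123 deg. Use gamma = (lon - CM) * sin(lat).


gamma = (123 - 123) * sin(43) = 0 * 0.681998 = 0.0 degrees

0.0 degrees


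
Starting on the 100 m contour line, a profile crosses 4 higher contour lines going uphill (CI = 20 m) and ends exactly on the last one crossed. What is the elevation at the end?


elevation = 100 + 4 * 20 = 180 m

180 m


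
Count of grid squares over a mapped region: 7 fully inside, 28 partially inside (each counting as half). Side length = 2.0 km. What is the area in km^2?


effective squares = 7 + 28 * 0.5 = 21.0
area = 21.0 * 4.0 = 84.0 km^2

84.0 km^2


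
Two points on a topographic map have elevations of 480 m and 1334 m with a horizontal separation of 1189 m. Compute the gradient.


gradient = (1334 - 480) / 1189 = 854 / 1189 = 0.7183

0.7183


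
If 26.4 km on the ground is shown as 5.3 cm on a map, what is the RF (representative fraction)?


ground = 26.4 km = 2640000 cm; RF denominator = ground / map = 2640000 / 5.3 ≈ 498113; RF = 1:498113

1:498113


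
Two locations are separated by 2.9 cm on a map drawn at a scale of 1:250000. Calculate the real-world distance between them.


ground = 2.9 cm * 250000 / 100 = 7250.0 m = 7.25 km

7.25 km


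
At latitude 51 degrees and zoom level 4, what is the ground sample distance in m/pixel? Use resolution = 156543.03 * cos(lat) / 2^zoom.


res = 156543.03 * cos(51) / 2^4 = 156543.03 * 0.62932039 / 16 = 6157.23 m/pixel

6157.23 m/pixel


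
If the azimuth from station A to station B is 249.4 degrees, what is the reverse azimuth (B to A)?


back azimuth = (249.4 + 180) mod 360 = 69.4 degrees

69.4 degrees


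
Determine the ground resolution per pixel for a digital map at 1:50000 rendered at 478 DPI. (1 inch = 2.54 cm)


pixel_cm = 2.54 / 478 ≈ 0.005314 cm
ground = pixel_cm * 50000 / 100 = 2.54 * 50000 / (478 * 100) = 127000 / 47800 ≈ 2.66 m

2.66 m


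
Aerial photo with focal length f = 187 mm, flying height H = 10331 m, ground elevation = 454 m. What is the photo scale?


scale = f / (H - h) = 187 mm / 9877 m = 187 / 9877000 = 1:52818

1:52818


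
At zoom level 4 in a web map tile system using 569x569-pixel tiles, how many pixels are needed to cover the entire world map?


tiles per axis = 2^4 = 16
total tiles = 16^2 = 256
pixels per axis = 16 * 569 = 9104
total pixels = 9104^2 = 82882816

82882816 pixels


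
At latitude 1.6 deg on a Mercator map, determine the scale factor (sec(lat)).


SF = 1 / cos(1.6) = 1 / 0.99961 = 1.0

1.0


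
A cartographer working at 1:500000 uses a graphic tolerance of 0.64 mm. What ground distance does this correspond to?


ground = 0.64 mm * 500000 / 1000 = 320.0 m

320.0 m


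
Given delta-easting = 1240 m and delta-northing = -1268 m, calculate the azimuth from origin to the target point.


az = atan2(1240, -1268) = 135.6 deg
adjusted to 0-360: 135.6 degrees

135.6 degrees


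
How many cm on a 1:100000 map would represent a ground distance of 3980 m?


map_cm = 3980 * 100 / 100000 = 3.98 cm

3.98 cm


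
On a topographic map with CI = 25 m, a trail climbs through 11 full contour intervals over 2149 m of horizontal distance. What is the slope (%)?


elevation change = 11 * 25 = 275 m
slope = 275 / 2149 * 100 = 12.8%

12.8%


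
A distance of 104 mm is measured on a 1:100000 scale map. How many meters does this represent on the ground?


ground = 104 mm * 100000 / 1000 = 10400.0 m

10400.0 m


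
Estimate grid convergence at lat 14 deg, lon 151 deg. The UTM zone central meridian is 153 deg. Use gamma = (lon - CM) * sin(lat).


gamma = (151 - 153) * sin(14) = -2 * 0.241922 = -0.484 degrees

-0.484 degrees


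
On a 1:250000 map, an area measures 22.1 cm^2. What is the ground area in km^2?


ground_area = 22.1 * (250000/100)^2 = 138125000.0 m^2 = 138.125 km^2

138.125 km^2


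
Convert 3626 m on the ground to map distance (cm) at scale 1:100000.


map_cm = 3626 * 100 / 100000 = 3.626 cm ≈ 3.63 cm

3.63 cm


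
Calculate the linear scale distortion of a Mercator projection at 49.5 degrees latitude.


SF = 1 / cos(49.5) = 1 / 0.649448 = 1.54

1.54


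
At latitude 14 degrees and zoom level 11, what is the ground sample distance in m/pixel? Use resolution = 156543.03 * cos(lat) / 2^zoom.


res = 156543.03 * cos(14) / 2^11 = 156543.03 * 0.97029573 / 2048 = 74.17 m/pixel

74.17 m/pixel


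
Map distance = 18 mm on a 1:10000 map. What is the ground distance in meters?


ground = 18 mm * 10000 / 1000 = 180.0 m

180.0 m


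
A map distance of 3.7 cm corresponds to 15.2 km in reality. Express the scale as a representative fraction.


ground = 15.2 km = 1520000 cm; RF denominator = ground / map = 1520000 / 3.7 ≈ 410811; RF = 1:410811

1:410811


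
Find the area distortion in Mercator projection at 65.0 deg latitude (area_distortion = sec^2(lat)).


area_distortion = 1/cos^2(65.0) = 5.599

5.599


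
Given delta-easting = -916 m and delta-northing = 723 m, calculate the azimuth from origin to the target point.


az = atan2(-916, 723) = -51.7 deg
adjusted to 0-360: 308.3 degrees

308.3 degrees


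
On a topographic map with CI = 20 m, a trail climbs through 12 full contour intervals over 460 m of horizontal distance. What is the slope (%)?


elevation change = 12 * 20 = 240 m
slope = 240 / 460 * 100 = 52.2%

52.2%


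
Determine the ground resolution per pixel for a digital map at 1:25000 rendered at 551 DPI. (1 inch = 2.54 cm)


pixel_cm = 2.54 / 551 ≈ 0.00461 cm
ground = pixel_cm * 25000 / 100 = 2.54 * 25000 / (551 * 100) = 63500 / 55100 ≈ 1.15 m

1.15 m


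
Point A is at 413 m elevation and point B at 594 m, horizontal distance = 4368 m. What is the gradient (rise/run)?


gradient = (594 - 413) / 4368 = 181 / 4368 = 0.0414

0.0414


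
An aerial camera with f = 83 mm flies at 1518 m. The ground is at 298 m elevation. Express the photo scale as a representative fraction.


scale = f / (H - h) = 83 mm / 1220 m = 83 / 1220000 = 1:14699

1:14699


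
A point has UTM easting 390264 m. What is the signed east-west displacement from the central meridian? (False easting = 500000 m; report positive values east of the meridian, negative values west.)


displacement = 390264 - 500000 = -109736 m

-109736 m


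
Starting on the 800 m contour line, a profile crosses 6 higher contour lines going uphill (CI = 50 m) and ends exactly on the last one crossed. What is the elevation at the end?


elevation = 800 + 6 * 50 = 1100 m

1100 m


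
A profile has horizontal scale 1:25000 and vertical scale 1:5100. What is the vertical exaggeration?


VE = horizontal_scale / vertical_scale = 25000 / 5100 ≈ 4.9

4.9x


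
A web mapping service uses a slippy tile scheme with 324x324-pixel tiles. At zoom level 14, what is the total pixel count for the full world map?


tiles per axis = 2^14 = 16384
total tiles = 16384^2 = 268435456
pixels per axis = 16384 * 324 = 5308416
total pixels = 5308416^2 = 28179280429056

28179280429056 pixels


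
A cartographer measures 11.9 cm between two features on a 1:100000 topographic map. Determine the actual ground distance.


ground = 11.9 cm * 100000 / 100 = 11900.0 m = 11.9 km

11.9 km


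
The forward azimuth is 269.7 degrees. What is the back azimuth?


back azimuth = (269.7 + 180) mod 360 = 89.7 degrees

89.7 degrees


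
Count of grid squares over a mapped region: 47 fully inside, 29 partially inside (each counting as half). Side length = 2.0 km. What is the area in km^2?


effective squares = 47 + 29 * 0.5 = 61.5
area = 61.5 * 4.0 = 246.0 km^2

246.0 km^2


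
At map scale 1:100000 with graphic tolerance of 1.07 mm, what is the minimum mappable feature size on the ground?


ground = 1.07 mm * 100000 / 1000 = 107.0 m

107.0 m


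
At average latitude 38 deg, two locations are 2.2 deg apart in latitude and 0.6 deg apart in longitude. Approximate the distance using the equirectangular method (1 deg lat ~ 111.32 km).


dlat_km = 2.2 * 111.32 = 244.904
dlon_km = 0.6 * 111.32 * cos(38) ≈ 52.633
dist = sqrt(244.904^2 + 52.633^2) ≈ 250.5 km

250.5 km


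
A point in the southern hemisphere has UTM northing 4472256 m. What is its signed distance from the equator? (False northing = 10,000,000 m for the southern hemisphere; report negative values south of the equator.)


For southern: actual = 4472256 - 10000000 = -5527744 m

-5527744 m


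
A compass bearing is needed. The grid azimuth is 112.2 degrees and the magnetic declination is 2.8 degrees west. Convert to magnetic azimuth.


magnetic azimuth = grid azimuth - declination (east +ve)
mag_az = 112.2 - -2.8 = 115.0 degrees

115.0 degrees


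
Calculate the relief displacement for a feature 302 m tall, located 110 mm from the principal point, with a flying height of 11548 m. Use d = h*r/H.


d = h * r / H = 302 * 110 / 11548 = 2.88 mm

2.88 mm


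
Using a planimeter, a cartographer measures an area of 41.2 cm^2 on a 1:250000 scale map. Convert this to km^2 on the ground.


ground_area = 41.2 * (250000/100)^2 = 257500000.0 m^2 = 257.5 km^2

257.5 km^2


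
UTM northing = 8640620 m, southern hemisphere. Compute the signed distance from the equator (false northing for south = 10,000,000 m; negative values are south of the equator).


For southern: actual = 8640620 - 10000000 = -1359380 m

-1359380 m


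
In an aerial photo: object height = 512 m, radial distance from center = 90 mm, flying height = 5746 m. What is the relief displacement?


d = h * r / H = 512 * 90 / 5746 = 8.02 mm

8.02 mm


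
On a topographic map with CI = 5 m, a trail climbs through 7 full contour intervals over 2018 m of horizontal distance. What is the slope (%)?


elevation change = 7 * 5 = 35 m
slope = 35 / 2018 * 100 = 1.7%

1.7%


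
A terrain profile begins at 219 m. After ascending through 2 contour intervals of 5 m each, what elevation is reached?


elevation = 219 + 2 * 5 = 229 m

229 m


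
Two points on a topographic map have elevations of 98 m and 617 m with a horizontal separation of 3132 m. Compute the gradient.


gradient = (617 - 98) / 3132 = 519 / 3132 = 0.1657

0.1657


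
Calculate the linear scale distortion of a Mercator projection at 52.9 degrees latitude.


SF = 1 / cos(52.9) = 1 / 0.603208 = 1.658

1.658


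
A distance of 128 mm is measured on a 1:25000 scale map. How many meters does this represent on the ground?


ground = 128 mm * 25000 / 1000 = 3200.0 m

3200.0 m


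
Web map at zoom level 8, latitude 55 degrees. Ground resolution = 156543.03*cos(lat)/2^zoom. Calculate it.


res = 156543.03 * cos(55) / 2^8 = 156543.03 * 0.57357644 / 256 = 350.74 m/pixel

350.74 m/pixel


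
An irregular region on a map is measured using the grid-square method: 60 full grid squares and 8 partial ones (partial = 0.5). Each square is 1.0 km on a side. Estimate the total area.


effective squares = 60 + 8 * 0.5 = 64.0
area = 64.0 * 1.0 = 64.0 km^2

64.0 km^2


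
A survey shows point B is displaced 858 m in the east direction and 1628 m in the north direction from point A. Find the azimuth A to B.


az = atan2(858, 1628) = 27.8 deg
adjusted to 0-360: 27.8 degrees

27.8 degrees


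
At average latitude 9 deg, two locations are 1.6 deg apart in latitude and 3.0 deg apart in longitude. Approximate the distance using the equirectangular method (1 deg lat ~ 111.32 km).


dlat_km = 1.6 * 111.32 = 178.112
dlon_km = 3.0 * 111.32 * cos(9) ≈ 329.848
dist = sqrt(178.112^2 + 329.848^2) ≈ 374.9 km

374.9 km


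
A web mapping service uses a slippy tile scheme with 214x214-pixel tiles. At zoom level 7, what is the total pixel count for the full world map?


tiles per axis = 2^7 = 128
total tiles = 128^2 = 16384
pixels per axis = 128 * 214 = 27392
total pixels = 27392^2 = 750321664

750321664 pixels


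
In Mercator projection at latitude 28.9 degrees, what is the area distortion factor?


area_distortion = 1/cos^2(28.9) = 1.305

1.305


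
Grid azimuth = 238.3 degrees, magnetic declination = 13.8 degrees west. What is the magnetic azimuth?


magnetic azimuth = grid azimuth - declination (east +ve)
mag_az = 238.3 - -13.8 = 252.1 degrees

252.1 degrees


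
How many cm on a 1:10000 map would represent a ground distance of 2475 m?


map_cm = 2475 * 100 / 10000 = 24.75 cm

24.75 cm


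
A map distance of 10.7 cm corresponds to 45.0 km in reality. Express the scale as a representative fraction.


ground = 45.0 km = 4500000 cm; RF denominator = ground / map = 4500000 / 10.7 ≈ 420561; RF = 1:420561

1:420561


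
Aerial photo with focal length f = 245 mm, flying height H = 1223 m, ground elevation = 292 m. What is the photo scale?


scale = f / (H - h) = 245 mm / 931 m = 245 / 931000 = 1:3800

1:3800
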